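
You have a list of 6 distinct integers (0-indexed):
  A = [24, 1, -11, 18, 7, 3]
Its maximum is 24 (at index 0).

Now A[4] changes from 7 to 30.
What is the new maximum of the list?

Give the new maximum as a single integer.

Answer: 30

Derivation:
Old max = 24 (at index 0)
Change: A[4] 7 -> 30
Changed element was NOT the old max.
  New max = max(old_max, new_val) = max(24, 30) = 30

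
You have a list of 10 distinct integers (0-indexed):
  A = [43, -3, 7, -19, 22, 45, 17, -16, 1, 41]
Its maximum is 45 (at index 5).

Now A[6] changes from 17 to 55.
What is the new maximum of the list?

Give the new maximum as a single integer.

Old max = 45 (at index 5)
Change: A[6] 17 -> 55
Changed element was NOT the old max.
  New max = max(old_max, new_val) = max(45, 55) = 55

Answer: 55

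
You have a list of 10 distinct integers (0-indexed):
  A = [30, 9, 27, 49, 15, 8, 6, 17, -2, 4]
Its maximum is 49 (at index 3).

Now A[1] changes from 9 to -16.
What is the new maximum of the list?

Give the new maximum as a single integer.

Old max = 49 (at index 3)
Change: A[1] 9 -> -16
Changed element was NOT the old max.
  New max = max(old_max, new_val) = max(49, -16) = 49

Answer: 49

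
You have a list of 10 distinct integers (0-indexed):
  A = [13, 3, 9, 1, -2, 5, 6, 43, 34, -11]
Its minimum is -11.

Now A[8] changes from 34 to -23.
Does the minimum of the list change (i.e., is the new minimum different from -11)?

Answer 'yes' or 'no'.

Answer: yes

Derivation:
Old min = -11
Change: A[8] 34 -> -23
Changed element was NOT the min; min changes only if -23 < -11.
New min = -23; changed? yes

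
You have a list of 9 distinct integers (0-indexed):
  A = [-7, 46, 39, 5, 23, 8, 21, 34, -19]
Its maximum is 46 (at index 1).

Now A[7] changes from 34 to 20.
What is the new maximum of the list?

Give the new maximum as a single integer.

Answer: 46

Derivation:
Old max = 46 (at index 1)
Change: A[7] 34 -> 20
Changed element was NOT the old max.
  New max = max(old_max, new_val) = max(46, 20) = 46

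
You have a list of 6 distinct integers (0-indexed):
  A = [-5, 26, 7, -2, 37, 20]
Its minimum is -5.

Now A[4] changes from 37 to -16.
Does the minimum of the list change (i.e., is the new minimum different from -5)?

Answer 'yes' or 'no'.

Answer: yes

Derivation:
Old min = -5
Change: A[4] 37 -> -16
Changed element was NOT the min; min changes only if -16 < -5.
New min = -16; changed? yes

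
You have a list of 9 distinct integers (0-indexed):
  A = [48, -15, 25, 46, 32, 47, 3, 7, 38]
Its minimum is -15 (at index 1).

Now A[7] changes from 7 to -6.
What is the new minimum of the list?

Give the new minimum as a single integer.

Old min = -15 (at index 1)
Change: A[7] 7 -> -6
Changed element was NOT the old min.
  New min = min(old_min, new_val) = min(-15, -6) = -15

Answer: -15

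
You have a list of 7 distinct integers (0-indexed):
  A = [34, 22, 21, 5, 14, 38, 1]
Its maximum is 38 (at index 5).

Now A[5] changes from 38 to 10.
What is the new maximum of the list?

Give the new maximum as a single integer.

Answer: 34

Derivation:
Old max = 38 (at index 5)
Change: A[5] 38 -> 10
Changed element WAS the max -> may need rescan.
  Max of remaining elements: 34
  New max = max(10, 34) = 34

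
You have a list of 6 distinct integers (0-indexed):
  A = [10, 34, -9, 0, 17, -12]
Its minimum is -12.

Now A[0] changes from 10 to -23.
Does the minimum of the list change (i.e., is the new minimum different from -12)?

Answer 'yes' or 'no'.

Old min = -12
Change: A[0] 10 -> -23
Changed element was NOT the min; min changes only if -23 < -12.
New min = -23; changed? yes

Answer: yes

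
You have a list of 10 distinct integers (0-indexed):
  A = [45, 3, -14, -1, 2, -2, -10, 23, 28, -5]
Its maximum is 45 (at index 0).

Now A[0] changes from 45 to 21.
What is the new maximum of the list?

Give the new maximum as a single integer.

Old max = 45 (at index 0)
Change: A[0] 45 -> 21
Changed element WAS the max -> may need rescan.
  Max of remaining elements: 28
  New max = max(21, 28) = 28

Answer: 28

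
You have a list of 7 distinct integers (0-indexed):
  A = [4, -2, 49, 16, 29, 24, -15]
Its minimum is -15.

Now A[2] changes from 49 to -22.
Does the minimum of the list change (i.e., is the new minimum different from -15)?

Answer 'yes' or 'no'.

Answer: yes

Derivation:
Old min = -15
Change: A[2] 49 -> -22
Changed element was NOT the min; min changes only if -22 < -15.
New min = -22; changed? yes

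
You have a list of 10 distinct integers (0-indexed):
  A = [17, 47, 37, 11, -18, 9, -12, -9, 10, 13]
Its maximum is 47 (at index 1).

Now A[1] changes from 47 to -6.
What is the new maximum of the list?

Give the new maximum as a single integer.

Old max = 47 (at index 1)
Change: A[1] 47 -> -6
Changed element WAS the max -> may need rescan.
  Max of remaining elements: 37
  New max = max(-6, 37) = 37

Answer: 37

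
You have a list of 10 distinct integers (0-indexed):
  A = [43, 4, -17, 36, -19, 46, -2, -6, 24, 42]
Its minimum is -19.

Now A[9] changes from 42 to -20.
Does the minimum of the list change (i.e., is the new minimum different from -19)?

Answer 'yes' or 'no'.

Old min = -19
Change: A[9] 42 -> -20
Changed element was NOT the min; min changes only if -20 < -19.
New min = -20; changed? yes

Answer: yes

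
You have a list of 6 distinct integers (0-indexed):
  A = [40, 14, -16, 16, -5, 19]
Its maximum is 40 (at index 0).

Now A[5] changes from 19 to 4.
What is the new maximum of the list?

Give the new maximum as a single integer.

Answer: 40

Derivation:
Old max = 40 (at index 0)
Change: A[5] 19 -> 4
Changed element was NOT the old max.
  New max = max(old_max, new_val) = max(40, 4) = 40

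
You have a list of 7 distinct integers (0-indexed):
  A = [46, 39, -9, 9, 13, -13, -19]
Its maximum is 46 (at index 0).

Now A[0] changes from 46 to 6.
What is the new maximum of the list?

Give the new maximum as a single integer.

Answer: 39

Derivation:
Old max = 46 (at index 0)
Change: A[0] 46 -> 6
Changed element WAS the max -> may need rescan.
  Max of remaining elements: 39
  New max = max(6, 39) = 39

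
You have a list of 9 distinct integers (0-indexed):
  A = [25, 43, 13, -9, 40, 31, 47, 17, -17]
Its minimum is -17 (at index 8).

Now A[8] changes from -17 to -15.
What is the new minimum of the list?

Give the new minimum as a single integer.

Answer: -15

Derivation:
Old min = -17 (at index 8)
Change: A[8] -17 -> -15
Changed element WAS the min. Need to check: is -15 still <= all others?
  Min of remaining elements: -9
  New min = min(-15, -9) = -15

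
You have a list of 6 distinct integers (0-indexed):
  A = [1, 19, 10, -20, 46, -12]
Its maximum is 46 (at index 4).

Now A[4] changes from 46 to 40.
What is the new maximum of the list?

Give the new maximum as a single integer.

Answer: 40

Derivation:
Old max = 46 (at index 4)
Change: A[4] 46 -> 40
Changed element WAS the max -> may need rescan.
  Max of remaining elements: 19
  New max = max(40, 19) = 40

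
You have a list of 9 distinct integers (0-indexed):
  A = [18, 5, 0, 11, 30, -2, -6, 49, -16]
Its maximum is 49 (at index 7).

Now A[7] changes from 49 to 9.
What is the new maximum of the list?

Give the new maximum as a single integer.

Old max = 49 (at index 7)
Change: A[7] 49 -> 9
Changed element WAS the max -> may need rescan.
  Max of remaining elements: 30
  New max = max(9, 30) = 30

Answer: 30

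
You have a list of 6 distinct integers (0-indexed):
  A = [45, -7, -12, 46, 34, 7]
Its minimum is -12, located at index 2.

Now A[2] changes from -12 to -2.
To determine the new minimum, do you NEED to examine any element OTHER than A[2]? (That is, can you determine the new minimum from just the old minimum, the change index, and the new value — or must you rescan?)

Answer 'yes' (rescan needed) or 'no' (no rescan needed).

Answer: yes

Derivation:
Old min = -12 at index 2
Change at index 2: -12 -> -2
Index 2 WAS the min and new value -2 > old min -12. Must rescan other elements to find the new min.
Needs rescan: yes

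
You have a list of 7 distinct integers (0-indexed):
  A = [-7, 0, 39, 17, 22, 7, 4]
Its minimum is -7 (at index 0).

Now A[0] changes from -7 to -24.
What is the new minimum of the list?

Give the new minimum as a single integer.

Old min = -7 (at index 0)
Change: A[0] -7 -> -24
Changed element WAS the min. Need to check: is -24 still <= all others?
  Min of remaining elements: 0
  New min = min(-24, 0) = -24

Answer: -24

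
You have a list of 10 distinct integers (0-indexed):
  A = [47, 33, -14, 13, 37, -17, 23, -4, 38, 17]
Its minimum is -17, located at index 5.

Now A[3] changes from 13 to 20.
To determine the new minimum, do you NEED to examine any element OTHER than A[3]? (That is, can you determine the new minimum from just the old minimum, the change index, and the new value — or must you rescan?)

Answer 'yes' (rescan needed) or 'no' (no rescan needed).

Old min = -17 at index 5
Change at index 3: 13 -> 20
Index 3 was NOT the min. New min = min(-17, 20). No rescan of other elements needed.
Needs rescan: no

Answer: no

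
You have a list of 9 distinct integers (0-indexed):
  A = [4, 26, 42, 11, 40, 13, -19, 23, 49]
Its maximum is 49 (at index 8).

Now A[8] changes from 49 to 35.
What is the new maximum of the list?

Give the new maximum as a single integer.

Old max = 49 (at index 8)
Change: A[8] 49 -> 35
Changed element WAS the max -> may need rescan.
  Max of remaining elements: 42
  New max = max(35, 42) = 42

Answer: 42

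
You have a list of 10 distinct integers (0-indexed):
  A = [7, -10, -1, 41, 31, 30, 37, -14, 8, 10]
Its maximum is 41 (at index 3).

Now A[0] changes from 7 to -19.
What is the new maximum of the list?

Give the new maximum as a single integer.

Answer: 41

Derivation:
Old max = 41 (at index 3)
Change: A[0] 7 -> -19
Changed element was NOT the old max.
  New max = max(old_max, new_val) = max(41, -19) = 41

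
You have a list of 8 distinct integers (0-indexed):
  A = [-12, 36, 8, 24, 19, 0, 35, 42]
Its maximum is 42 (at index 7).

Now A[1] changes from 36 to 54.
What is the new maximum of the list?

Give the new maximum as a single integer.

Answer: 54

Derivation:
Old max = 42 (at index 7)
Change: A[1] 36 -> 54
Changed element was NOT the old max.
  New max = max(old_max, new_val) = max(42, 54) = 54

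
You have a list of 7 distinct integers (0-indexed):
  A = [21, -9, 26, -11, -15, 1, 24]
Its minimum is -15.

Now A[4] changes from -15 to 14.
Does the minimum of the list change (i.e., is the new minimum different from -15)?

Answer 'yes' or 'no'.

Answer: yes

Derivation:
Old min = -15
Change: A[4] -15 -> 14
Changed element was the min; new min must be rechecked.
New min = -11; changed? yes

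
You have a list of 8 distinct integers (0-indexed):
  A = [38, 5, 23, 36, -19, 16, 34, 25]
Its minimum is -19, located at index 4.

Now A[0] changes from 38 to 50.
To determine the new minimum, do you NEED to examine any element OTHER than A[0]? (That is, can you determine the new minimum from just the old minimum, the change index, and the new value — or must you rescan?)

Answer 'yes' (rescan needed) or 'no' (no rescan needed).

Answer: no

Derivation:
Old min = -19 at index 4
Change at index 0: 38 -> 50
Index 0 was NOT the min. New min = min(-19, 50). No rescan of other elements needed.
Needs rescan: no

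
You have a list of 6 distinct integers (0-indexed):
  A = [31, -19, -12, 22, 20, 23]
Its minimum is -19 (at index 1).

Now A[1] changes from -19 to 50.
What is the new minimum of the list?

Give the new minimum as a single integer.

Answer: -12

Derivation:
Old min = -19 (at index 1)
Change: A[1] -19 -> 50
Changed element WAS the min. Need to check: is 50 still <= all others?
  Min of remaining elements: -12
  New min = min(50, -12) = -12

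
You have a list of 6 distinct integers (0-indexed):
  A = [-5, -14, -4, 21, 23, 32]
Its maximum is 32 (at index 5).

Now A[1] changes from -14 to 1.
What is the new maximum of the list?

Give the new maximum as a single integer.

Answer: 32

Derivation:
Old max = 32 (at index 5)
Change: A[1] -14 -> 1
Changed element was NOT the old max.
  New max = max(old_max, new_val) = max(32, 1) = 32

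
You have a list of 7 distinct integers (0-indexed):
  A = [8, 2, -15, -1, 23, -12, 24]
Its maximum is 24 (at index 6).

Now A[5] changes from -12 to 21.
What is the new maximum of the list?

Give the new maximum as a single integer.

Old max = 24 (at index 6)
Change: A[5] -12 -> 21
Changed element was NOT the old max.
  New max = max(old_max, new_val) = max(24, 21) = 24

Answer: 24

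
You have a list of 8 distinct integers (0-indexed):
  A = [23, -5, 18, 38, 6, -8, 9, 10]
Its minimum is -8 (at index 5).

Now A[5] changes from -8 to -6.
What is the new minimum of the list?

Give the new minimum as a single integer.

Old min = -8 (at index 5)
Change: A[5] -8 -> -6
Changed element WAS the min. Need to check: is -6 still <= all others?
  Min of remaining elements: -5
  New min = min(-6, -5) = -6

Answer: -6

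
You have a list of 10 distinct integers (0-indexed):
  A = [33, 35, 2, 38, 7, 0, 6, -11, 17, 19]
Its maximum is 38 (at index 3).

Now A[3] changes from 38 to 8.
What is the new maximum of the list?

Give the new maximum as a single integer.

Old max = 38 (at index 3)
Change: A[3] 38 -> 8
Changed element WAS the max -> may need rescan.
  Max of remaining elements: 35
  New max = max(8, 35) = 35

Answer: 35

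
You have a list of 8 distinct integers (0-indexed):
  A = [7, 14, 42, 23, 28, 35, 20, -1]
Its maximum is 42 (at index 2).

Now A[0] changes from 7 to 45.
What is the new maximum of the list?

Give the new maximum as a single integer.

Old max = 42 (at index 2)
Change: A[0] 7 -> 45
Changed element was NOT the old max.
  New max = max(old_max, new_val) = max(42, 45) = 45

Answer: 45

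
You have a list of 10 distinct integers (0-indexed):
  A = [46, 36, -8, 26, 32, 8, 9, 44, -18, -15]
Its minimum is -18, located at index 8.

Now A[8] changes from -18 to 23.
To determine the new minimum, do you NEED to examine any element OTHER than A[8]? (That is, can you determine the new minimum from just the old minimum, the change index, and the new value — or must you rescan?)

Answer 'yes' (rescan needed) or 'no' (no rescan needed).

Answer: yes

Derivation:
Old min = -18 at index 8
Change at index 8: -18 -> 23
Index 8 WAS the min and new value 23 > old min -18. Must rescan other elements to find the new min.
Needs rescan: yes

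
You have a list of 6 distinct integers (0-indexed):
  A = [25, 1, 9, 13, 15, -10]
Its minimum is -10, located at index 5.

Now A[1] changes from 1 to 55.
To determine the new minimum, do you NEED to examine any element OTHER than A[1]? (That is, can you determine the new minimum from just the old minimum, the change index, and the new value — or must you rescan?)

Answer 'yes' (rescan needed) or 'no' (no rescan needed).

Old min = -10 at index 5
Change at index 1: 1 -> 55
Index 1 was NOT the min. New min = min(-10, 55). No rescan of other elements needed.
Needs rescan: no

Answer: no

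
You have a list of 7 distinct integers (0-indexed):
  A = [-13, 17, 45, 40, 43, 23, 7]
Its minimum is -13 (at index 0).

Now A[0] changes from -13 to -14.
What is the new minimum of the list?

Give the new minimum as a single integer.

Answer: -14

Derivation:
Old min = -13 (at index 0)
Change: A[0] -13 -> -14
Changed element WAS the min. Need to check: is -14 still <= all others?
  Min of remaining elements: 7
  New min = min(-14, 7) = -14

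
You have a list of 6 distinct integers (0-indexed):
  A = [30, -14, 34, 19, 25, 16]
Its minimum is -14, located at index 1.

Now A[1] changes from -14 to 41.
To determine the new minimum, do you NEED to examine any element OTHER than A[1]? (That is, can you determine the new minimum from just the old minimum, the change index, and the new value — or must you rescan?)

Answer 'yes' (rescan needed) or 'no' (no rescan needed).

Old min = -14 at index 1
Change at index 1: -14 -> 41
Index 1 WAS the min and new value 41 > old min -14. Must rescan other elements to find the new min.
Needs rescan: yes

Answer: yes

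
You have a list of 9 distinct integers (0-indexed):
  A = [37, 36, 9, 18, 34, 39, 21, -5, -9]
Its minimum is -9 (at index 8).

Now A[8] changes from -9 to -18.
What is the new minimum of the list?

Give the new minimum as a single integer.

Old min = -9 (at index 8)
Change: A[8] -9 -> -18
Changed element WAS the min. Need to check: is -18 still <= all others?
  Min of remaining elements: -5
  New min = min(-18, -5) = -18

Answer: -18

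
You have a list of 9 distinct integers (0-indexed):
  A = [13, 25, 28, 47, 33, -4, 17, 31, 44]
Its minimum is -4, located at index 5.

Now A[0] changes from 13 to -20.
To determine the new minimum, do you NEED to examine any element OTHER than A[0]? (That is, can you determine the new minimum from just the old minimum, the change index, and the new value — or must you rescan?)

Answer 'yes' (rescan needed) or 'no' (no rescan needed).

Old min = -4 at index 5
Change at index 0: 13 -> -20
Index 0 was NOT the min. New min = min(-4, -20). No rescan of other elements needed.
Needs rescan: no

Answer: no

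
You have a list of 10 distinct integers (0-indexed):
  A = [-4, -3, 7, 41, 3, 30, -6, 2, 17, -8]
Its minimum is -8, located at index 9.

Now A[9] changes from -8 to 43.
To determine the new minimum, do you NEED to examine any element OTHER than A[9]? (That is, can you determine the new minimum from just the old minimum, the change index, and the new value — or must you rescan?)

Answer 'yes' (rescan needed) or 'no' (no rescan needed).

Old min = -8 at index 9
Change at index 9: -8 -> 43
Index 9 WAS the min and new value 43 > old min -8. Must rescan other elements to find the new min.
Needs rescan: yes

Answer: yes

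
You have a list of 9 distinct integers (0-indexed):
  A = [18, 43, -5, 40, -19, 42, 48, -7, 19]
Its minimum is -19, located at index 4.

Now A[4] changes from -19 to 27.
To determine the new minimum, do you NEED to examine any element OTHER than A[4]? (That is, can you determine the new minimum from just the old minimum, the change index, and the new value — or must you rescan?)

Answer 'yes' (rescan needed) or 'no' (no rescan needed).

Old min = -19 at index 4
Change at index 4: -19 -> 27
Index 4 WAS the min and new value 27 > old min -19. Must rescan other elements to find the new min.
Needs rescan: yes

Answer: yes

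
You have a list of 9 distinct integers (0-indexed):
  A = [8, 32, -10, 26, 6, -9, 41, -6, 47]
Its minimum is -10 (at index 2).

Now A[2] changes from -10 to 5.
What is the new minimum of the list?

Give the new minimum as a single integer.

Old min = -10 (at index 2)
Change: A[2] -10 -> 5
Changed element WAS the min. Need to check: is 5 still <= all others?
  Min of remaining elements: -9
  New min = min(5, -9) = -9

Answer: -9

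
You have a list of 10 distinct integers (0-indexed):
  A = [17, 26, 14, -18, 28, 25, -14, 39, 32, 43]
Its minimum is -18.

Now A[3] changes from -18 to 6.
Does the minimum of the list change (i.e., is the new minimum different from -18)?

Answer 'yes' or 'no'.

Answer: yes

Derivation:
Old min = -18
Change: A[3] -18 -> 6
Changed element was the min; new min must be rechecked.
New min = -14; changed? yes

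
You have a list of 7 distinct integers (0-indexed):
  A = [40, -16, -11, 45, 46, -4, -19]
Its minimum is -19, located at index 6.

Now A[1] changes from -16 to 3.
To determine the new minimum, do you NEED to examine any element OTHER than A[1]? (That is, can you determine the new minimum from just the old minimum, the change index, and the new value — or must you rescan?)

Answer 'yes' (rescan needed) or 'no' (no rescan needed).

Answer: no

Derivation:
Old min = -19 at index 6
Change at index 1: -16 -> 3
Index 1 was NOT the min. New min = min(-19, 3). No rescan of other elements needed.
Needs rescan: no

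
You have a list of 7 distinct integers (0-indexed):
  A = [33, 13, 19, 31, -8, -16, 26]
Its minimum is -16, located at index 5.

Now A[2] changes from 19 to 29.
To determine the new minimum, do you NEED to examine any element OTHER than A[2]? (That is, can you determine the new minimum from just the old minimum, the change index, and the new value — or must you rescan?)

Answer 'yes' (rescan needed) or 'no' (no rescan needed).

Answer: no

Derivation:
Old min = -16 at index 5
Change at index 2: 19 -> 29
Index 2 was NOT the min. New min = min(-16, 29). No rescan of other elements needed.
Needs rescan: no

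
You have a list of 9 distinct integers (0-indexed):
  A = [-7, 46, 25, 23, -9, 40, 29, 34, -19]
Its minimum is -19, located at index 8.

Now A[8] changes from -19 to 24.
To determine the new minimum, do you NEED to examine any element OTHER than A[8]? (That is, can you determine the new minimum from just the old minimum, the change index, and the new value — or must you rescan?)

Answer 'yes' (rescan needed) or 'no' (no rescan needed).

Old min = -19 at index 8
Change at index 8: -19 -> 24
Index 8 WAS the min and new value 24 > old min -19. Must rescan other elements to find the new min.
Needs rescan: yes

Answer: yes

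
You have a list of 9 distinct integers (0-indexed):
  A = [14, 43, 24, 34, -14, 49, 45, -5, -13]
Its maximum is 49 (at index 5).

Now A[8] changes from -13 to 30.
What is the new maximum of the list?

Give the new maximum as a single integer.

Answer: 49

Derivation:
Old max = 49 (at index 5)
Change: A[8] -13 -> 30
Changed element was NOT the old max.
  New max = max(old_max, new_val) = max(49, 30) = 49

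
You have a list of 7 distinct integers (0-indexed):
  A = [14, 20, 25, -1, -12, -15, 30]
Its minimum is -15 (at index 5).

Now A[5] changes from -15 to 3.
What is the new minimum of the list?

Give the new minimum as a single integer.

Answer: -12

Derivation:
Old min = -15 (at index 5)
Change: A[5] -15 -> 3
Changed element WAS the min. Need to check: is 3 still <= all others?
  Min of remaining elements: -12
  New min = min(3, -12) = -12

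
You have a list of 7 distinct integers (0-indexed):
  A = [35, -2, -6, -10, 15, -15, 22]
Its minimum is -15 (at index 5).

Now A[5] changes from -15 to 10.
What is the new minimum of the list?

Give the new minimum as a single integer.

Old min = -15 (at index 5)
Change: A[5] -15 -> 10
Changed element WAS the min. Need to check: is 10 still <= all others?
  Min of remaining elements: -10
  New min = min(10, -10) = -10

Answer: -10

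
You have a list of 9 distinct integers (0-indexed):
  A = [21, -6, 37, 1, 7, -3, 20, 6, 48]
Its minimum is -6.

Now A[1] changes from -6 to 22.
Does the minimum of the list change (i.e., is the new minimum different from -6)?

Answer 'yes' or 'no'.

Answer: yes

Derivation:
Old min = -6
Change: A[1] -6 -> 22
Changed element was the min; new min must be rechecked.
New min = -3; changed? yes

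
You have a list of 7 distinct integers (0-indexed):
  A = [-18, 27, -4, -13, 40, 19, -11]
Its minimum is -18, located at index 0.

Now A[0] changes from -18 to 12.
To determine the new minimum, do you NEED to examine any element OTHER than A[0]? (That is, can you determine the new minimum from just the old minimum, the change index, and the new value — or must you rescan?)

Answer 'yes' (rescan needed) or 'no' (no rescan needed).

Old min = -18 at index 0
Change at index 0: -18 -> 12
Index 0 WAS the min and new value 12 > old min -18. Must rescan other elements to find the new min.
Needs rescan: yes

Answer: yes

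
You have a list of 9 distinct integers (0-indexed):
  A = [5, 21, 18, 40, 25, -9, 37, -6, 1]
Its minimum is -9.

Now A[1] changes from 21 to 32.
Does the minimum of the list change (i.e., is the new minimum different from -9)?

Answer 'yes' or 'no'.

Answer: no

Derivation:
Old min = -9
Change: A[1] 21 -> 32
Changed element was NOT the min; min changes only if 32 < -9.
New min = -9; changed? no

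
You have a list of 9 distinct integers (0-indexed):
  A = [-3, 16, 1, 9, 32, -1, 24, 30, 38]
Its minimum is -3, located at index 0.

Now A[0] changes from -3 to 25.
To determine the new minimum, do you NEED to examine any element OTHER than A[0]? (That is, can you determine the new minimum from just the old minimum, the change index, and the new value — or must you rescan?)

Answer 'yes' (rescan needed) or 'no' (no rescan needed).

Answer: yes

Derivation:
Old min = -3 at index 0
Change at index 0: -3 -> 25
Index 0 WAS the min and new value 25 > old min -3. Must rescan other elements to find the new min.
Needs rescan: yes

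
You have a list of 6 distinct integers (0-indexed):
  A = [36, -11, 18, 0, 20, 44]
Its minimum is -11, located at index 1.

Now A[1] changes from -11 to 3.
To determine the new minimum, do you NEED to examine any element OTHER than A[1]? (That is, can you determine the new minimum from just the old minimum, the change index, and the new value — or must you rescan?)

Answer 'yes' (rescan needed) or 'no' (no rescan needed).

Old min = -11 at index 1
Change at index 1: -11 -> 3
Index 1 WAS the min and new value 3 > old min -11. Must rescan other elements to find the new min.
Needs rescan: yes

Answer: yes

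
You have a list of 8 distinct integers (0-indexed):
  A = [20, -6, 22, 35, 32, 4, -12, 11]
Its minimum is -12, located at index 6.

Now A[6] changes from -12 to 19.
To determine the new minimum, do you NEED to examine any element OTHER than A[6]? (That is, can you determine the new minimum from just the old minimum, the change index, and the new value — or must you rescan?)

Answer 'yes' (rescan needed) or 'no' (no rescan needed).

Old min = -12 at index 6
Change at index 6: -12 -> 19
Index 6 WAS the min and new value 19 > old min -12. Must rescan other elements to find the new min.
Needs rescan: yes

Answer: yes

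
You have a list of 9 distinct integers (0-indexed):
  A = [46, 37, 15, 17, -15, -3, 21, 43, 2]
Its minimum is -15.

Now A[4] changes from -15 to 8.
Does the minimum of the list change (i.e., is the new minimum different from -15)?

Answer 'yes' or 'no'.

Old min = -15
Change: A[4] -15 -> 8
Changed element was the min; new min must be rechecked.
New min = -3; changed? yes

Answer: yes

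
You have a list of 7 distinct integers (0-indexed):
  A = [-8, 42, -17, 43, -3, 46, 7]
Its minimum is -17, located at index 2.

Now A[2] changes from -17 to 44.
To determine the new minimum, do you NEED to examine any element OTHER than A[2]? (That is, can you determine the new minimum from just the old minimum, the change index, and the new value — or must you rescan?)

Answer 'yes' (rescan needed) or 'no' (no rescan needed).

Old min = -17 at index 2
Change at index 2: -17 -> 44
Index 2 WAS the min and new value 44 > old min -17. Must rescan other elements to find the new min.
Needs rescan: yes

Answer: yes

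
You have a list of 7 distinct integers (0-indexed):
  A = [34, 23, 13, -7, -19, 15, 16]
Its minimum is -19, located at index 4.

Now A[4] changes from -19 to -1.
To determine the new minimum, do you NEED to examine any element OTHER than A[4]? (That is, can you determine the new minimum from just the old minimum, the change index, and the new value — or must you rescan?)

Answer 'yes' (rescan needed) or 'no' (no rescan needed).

Answer: yes

Derivation:
Old min = -19 at index 4
Change at index 4: -19 -> -1
Index 4 WAS the min and new value -1 > old min -19. Must rescan other elements to find the new min.
Needs rescan: yes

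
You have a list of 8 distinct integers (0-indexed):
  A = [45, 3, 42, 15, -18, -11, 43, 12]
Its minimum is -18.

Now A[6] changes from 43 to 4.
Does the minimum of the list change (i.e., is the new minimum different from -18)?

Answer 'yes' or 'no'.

Old min = -18
Change: A[6] 43 -> 4
Changed element was NOT the min; min changes only if 4 < -18.
New min = -18; changed? no

Answer: no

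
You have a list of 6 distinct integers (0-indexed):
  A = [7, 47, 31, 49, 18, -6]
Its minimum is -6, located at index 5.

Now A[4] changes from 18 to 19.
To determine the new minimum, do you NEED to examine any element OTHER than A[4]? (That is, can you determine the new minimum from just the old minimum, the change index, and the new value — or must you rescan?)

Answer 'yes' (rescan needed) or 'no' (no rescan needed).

Answer: no

Derivation:
Old min = -6 at index 5
Change at index 4: 18 -> 19
Index 4 was NOT the min. New min = min(-6, 19). No rescan of other elements needed.
Needs rescan: no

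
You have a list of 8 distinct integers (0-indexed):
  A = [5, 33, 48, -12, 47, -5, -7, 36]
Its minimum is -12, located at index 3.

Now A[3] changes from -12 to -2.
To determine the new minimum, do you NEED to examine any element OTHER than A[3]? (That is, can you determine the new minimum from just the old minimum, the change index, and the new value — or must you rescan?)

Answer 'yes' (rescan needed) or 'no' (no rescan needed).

Old min = -12 at index 3
Change at index 3: -12 -> -2
Index 3 WAS the min and new value -2 > old min -12. Must rescan other elements to find the new min.
Needs rescan: yes

Answer: yes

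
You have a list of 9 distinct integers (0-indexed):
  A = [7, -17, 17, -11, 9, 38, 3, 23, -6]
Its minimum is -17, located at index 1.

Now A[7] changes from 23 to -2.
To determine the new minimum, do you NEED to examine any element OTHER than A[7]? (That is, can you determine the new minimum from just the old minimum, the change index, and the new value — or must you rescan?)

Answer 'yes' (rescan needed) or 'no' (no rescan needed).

Old min = -17 at index 1
Change at index 7: 23 -> -2
Index 7 was NOT the min. New min = min(-17, -2). No rescan of other elements needed.
Needs rescan: no

Answer: no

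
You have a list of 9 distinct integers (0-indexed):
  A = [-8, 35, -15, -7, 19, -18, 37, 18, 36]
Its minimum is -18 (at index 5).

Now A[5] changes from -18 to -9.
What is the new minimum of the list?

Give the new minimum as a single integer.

Answer: -15

Derivation:
Old min = -18 (at index 5)
Change: A[5] -18 -> -9
Changed element WAS the min. Need to check: is -9 still <= all others?
  Min of remaining elements: -15
  New min = min(-9, -15) = -15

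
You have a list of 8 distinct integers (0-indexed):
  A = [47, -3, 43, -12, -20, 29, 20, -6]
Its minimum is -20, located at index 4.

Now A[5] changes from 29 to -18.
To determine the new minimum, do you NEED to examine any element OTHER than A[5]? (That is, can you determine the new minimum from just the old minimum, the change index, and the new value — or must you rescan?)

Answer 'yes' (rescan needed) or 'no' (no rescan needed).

Answer: no

Derivation:
Old min = -20 at index 4
Change at index 5: 29 -> -18
Index 5 was NOT the min. New min = min(-20, -18). No rescan of other elements needed.
Needs rescan: no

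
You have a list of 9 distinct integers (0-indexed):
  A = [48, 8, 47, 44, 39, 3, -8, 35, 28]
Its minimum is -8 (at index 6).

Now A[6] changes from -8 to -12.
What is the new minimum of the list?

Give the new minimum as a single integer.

Old min = -8 (at index 6)
Change: A[6] -8 -> -12
Changed element WAS the min. Need to check: is -12 still <= all others?
  Min of remaining elements: 3
  New min = min(-12, 3) = -12

Answer: -12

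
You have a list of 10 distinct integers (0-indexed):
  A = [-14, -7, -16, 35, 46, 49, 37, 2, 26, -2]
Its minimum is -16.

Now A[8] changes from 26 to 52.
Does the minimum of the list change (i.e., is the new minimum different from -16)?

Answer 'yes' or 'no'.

Old min = -16
Change: A[8] 26 -> 52
Changed element was NOT the min; min changes only if 52 < -16.
New min = -16; changed? no

Answer: no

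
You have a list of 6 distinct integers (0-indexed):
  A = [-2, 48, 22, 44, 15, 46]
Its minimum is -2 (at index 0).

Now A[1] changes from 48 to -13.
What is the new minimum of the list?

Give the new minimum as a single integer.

Old min = -2 (at index 0)
Change: A[1] 48 -> -13
Changed element was NOT the old min.
  New min = min(old_min, new_val) = min(-2, -13) = -13

Answer: -13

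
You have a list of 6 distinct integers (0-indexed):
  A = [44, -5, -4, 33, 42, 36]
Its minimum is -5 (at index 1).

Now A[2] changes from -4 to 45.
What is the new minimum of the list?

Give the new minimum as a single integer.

Answer: -5

Derivation:
Old min = -5 (at index 1)
Change: A[2] -4 -> 45
Changed element was NOT the old min.
  New min = min(old_min, new_val) = min(-5, 45) = -5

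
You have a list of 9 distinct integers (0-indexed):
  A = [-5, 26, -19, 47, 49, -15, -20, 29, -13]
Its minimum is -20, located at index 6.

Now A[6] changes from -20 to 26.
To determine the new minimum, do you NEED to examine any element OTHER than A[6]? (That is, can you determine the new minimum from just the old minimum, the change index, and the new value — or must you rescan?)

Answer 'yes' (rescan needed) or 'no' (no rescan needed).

Answer: yes

Derivation:
Old min = -20 at index 6
Change at index 6: -20 -> 26
Index 6 WAS the min and new value 26 > old min -20. Must rescan other elements to find the new min.
Needs rescan: yes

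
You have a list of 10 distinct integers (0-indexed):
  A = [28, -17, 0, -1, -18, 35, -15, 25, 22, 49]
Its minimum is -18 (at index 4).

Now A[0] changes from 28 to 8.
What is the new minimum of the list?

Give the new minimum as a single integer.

Old min = -18 (at index 4)
Change: A[0] 28 -> 8
Changed element was NOT the old min.
  New min = min(old_min, new_val) = min(-18, 8) = -18

Answer: -18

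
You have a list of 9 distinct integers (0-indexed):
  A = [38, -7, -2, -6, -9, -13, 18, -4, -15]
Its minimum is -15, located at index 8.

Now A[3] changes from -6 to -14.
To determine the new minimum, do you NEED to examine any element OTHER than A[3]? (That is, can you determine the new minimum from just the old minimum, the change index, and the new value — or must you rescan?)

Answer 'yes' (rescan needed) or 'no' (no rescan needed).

Old min = -15 at index 8
Change at index 3: -6 -> -14
Index 3 was NOT the min. New min = min(-15, -14). No rescan of other elements needed.
Needs rescan: no

Answer: no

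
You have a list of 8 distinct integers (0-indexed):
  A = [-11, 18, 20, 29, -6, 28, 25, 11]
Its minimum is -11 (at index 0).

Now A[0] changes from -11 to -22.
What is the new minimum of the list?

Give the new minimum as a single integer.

Answer: -22

Derivation:
Old min = -11 (at index 0)
Change: A[0] -11 -> -22
Changed element WAS the min. Need to check: is -22 still <= all others?
  Min of remaining elements: -6
  New min = min(-22, -6) = -22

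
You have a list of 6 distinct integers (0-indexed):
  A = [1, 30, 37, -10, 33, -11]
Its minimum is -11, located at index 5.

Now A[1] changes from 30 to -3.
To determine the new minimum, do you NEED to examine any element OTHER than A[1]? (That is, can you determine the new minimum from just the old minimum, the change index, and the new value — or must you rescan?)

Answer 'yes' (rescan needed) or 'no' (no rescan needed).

Answer: no

Derivation:
Old min = -11 at index 5
Change at index 1: 30 -> -3
Index 1 was NOT the min. New min = min(-11, -3). No rescan of other elements needed.
Needs rescan: no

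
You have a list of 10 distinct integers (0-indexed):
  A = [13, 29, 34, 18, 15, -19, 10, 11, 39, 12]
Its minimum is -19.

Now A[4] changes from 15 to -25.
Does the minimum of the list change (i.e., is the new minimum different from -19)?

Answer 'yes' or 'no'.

Answer: yes

Derivation:
Old min = -19
Change: A[4] 15 -> -25
Changed element was NOT the min; min changes only if -25 < -19.
New min = -25; changed? yes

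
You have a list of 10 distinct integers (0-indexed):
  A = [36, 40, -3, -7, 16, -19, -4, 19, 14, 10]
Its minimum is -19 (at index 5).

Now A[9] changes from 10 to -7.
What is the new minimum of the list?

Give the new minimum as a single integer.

Answer: -19

Derivation:
Old min = -19 (at index 5)
Change: A[9] 10 -> -7
Changed element was NOT the old min.
  New min = min(old_min, new_val) = min(-19, -7) = -19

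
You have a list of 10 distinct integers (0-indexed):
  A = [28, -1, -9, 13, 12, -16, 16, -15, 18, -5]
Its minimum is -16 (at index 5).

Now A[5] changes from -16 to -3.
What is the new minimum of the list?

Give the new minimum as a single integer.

Old min = -16 (at index 5)
Change: A[5] -16 -> -3
Changed element WAS the min. Need to check: is -3 still <= all others?
  Min of remaining elements: -15
  New min = min(-3, -15) = -15

Answer: -15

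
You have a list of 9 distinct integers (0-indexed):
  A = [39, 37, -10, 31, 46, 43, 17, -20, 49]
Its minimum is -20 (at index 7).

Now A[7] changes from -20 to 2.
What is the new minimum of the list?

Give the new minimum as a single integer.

Old min = -20 (at index 7)
Change: A[7] -20 -> 2
Changed element WAS the min. Need to check: is 2 still <= all others?
  Min of remaining elements: -10
  New min = min(2, -10) = -10

Answer: -10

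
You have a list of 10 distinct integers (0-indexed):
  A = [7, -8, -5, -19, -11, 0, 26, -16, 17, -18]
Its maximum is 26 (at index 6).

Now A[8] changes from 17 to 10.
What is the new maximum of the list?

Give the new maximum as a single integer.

Answer: 26

Derivation:
Old max = 26 (at index 6)
Change: A[8] 17 -> 10
Changed element was NOT the old max.
  New max = max(old_max, new_val) = max(26, 10) = 26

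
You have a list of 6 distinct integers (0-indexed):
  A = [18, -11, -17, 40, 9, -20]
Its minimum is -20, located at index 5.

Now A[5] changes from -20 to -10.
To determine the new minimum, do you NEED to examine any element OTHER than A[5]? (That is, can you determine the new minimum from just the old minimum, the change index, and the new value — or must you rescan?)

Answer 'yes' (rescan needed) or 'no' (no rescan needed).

Old min = -20 at index 5
Change at index 5: -20 -> -10
Index 5 WAS the min and new value -10 > old min -20. Must rescan other elements to find the new min.
Needs rescan: yes

Answer: yes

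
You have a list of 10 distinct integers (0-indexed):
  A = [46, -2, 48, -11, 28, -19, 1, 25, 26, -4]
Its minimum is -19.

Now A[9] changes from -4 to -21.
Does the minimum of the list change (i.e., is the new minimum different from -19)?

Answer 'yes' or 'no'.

Answer: yes

Derivation:
Old min = -19
Change: A[9] -4 -> -21
Changed element was NOT the min; min changes only if -21 < -19.
New min = -21; changed? yes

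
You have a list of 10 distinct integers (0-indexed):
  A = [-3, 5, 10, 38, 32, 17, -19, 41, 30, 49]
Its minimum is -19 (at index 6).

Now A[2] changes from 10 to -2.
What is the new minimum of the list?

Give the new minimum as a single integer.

Answer: -19

Derivation:
Old min = -19 (at index 6)
Change: A[2] 10 -> -2
Changed element was NOT the old min.
  New min = min(old_min, new_val) = min(-19, -2) = -19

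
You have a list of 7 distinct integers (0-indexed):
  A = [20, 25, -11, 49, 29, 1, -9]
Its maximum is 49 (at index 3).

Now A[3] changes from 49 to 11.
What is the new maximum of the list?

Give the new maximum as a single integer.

Old max = 49 (at index 3)
Change: A[3] 49 -> 11
Changed element WAS the max -> may need rescan.
  Max of remaining elements: 29
  New max = max(11, 29) = 29

Answer: 29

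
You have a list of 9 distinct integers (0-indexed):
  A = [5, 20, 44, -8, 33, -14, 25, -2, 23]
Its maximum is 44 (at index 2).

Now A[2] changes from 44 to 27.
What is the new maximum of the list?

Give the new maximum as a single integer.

Old max = 44 (at index 2)
Change: A[2] 44 -> 27
Changed element WAS the max -> may need rescan.
  Max of remaining elements: 33
  New max = max(27, 33) = 33

Answer: 33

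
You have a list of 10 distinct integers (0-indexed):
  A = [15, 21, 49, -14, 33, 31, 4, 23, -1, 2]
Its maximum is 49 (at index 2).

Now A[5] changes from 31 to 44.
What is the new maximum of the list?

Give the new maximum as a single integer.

Old max = 49 (at index 2)
Change: A[5] 31 -> 44
Changed element was NOT the old max.
  New max = max(old_max, new_val) = max(49, 44) = 49

Answer: 49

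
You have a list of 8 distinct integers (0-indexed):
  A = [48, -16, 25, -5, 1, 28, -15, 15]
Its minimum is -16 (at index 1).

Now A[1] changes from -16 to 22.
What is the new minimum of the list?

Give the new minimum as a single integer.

Answer: -15

Derivation:
Old min = -16 (at index 1)
Change: A[1] -16 -> 22
Changed element WAS the min. Need to check: is 22 still <= all others?
  Min of remaining elements: -15
  New min = min(22, -15) = -15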